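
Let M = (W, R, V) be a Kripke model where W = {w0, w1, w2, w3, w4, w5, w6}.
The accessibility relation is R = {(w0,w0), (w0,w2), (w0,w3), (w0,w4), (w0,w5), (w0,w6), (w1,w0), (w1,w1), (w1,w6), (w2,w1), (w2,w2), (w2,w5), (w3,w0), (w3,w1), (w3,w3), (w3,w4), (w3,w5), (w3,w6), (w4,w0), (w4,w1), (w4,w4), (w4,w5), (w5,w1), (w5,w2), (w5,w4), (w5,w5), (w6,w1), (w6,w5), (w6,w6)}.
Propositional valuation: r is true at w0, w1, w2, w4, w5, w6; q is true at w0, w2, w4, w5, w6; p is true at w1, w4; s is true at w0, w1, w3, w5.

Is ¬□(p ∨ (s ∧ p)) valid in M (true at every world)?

Yes

Recall that □ψ holds at a world iff ψ holds at every accessible world, and ◇ψ holds iff ψ holds at some accessible world.
Let φ = ¬□(p ∨ (s ∧ p)). Evaluate φ at each world:
  w0 (successors {w0, w2, w3, w4, w5, w6}): φ is true.
  w1 (successors {w0, w1, w6}): φ is true.
  w2 (successors {w1, w2, w5}): φ is true.
  w3 (successors {w0, w1, w3, w4, w5, w6}): φ is true.
  w4 (successors {w0, w1, w4, w5}): φ is true.
  w5 (successors {w1, w2, w4, w5}): φ is true.
  w6 (successors {w1, w5, w6}): φ is true.
For instance, at w3:
  At w3: □(p ∨ (s ∧ p)) is false, so ¬□(p ∨ (s ∧ p)) is true.
    At w3: □(p ∨ (s ∧ p)) requires p ∨ (s ∧ p) at every successor {w0, w1, w3, w4, w5, w6}.
      p ∨ (s ∧ p) fails at w0, so □(p ∨ (s ∧ p)) is false at w3.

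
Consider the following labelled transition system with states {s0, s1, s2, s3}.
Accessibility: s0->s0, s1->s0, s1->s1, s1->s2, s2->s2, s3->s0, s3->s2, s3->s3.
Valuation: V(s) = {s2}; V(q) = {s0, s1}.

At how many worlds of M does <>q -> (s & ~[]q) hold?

Let φ = <>q -> (s & ~[]q). Evaluate φ at each world:
  s0 (successors {s0}): φ is false.
  s1 (successors {s0, s1, s2}): φ is false.
  s2 (successors {s2}): φ is true.
  s3 (successors {s0, s2, s3}): φ is false.
For instance, at s1:
  At s1: <>q is true, s & ~[]q is false, so <>q -> (s & ~[]q) is false.
    At s1: <>q requires q at some successor in {s0, s1, s2}.
      q holds at s0, so <>q is true at s1.
    At s1: s is false, ~[]q is true, so s & ~[]q is false.
      At s1: []q is false, so ~[]q is true.
Satisfying worlds: {s2}

1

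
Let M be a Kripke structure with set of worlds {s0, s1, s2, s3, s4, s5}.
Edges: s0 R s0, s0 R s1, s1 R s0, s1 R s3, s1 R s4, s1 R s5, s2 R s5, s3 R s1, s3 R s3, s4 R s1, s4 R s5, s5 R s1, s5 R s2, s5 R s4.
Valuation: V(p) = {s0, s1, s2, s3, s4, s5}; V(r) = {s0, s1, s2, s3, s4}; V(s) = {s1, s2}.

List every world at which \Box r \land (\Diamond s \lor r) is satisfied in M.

Let φ = \Box r \land (\Diamond s \lor r). Evaluate φ at each world:
  s0 (successors {s0, s1}): φ is true.
  s1 (successors {s0, s3, s4, s5}): φ is false.
  s2 (successors {s5}): φ is false.
  s3 (successors {s1, s3}): φ is true.
  s4 (successors {s1, s5}): φ is false.
  s5 (successors {s1, s2, s4}): φ is true.
For instance, at s5:
  At s5: \Box r is true, \Diamond s \lor r is true, so \Box r \land (\Diamond s \lor r) is true.
    At s5: \Box r requires r at every successor {s1, s2, s4}.
      At s1: r is true.
      At s2: r is true.
      At s4: r is true.
    So \Box r is true at s5.
    At s5: \Diamond s is true, r is false, so \Diamond s \lor r is true.
      At s5: \Diamond s requires s at some successor in {s1, s2, s4}.
        s holds at s1, so \Diamond s is true at s5.
Satisfying worlds: {s0, s3, s5}

s0, s3, s5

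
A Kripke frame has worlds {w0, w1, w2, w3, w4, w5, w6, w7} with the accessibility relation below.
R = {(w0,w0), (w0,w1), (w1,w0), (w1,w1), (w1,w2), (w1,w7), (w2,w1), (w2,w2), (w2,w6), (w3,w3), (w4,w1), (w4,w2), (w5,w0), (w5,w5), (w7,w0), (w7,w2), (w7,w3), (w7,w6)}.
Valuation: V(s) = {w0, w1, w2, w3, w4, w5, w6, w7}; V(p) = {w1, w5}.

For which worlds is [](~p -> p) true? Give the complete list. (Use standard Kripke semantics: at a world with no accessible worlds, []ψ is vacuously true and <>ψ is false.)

Let φ = [](~p -> p). Evaluate φ at each world:
  w0 (successors {w0, w1}): φ is false.
  w1 (successors {w0, w1, w2, w7}): φ is false.
  w2 (successors {w1, w2, w6}): φ is false.
  w3 (successors {w3}): φ is false.
  w4 (successors {w1, w2}): φ is false.
  w5 (successors {w0, w5}): φ is false.
  w6 (successors ∅): φ is true.
  w7 (successors {w0, w2, w3, w6}): φ is false.
For instance, at w5:
  At w5: [](~p -> p) requires ~p -> p at every successor {w0, w5}.
    ~p -> p fails at w0, so [](~p -> p) is false at w5.
Satisfying worlds: {w6}

w6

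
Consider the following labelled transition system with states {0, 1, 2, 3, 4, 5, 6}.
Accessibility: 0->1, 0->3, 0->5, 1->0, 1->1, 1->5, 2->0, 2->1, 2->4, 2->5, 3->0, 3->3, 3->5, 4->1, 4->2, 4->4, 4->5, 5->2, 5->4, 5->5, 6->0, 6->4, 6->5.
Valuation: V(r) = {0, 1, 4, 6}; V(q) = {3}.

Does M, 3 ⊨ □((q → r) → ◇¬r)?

Yes

Recall that □ψ holds at a world iff ψ holds at every accessible world, and ◇ψ holds iff ψ holds at some accessible world.
At 3: □((q → r) → ◇¬r) requires (q → r) → ◇¬r at every successor {0, 3, 5}.
    At 0: q → r is true, ◇¬r is true, so (q → r) → ◇¬r is true.
      At 0: ◇¬r requires ¬r at some successor in {1, 3, 5}.
        ¬r holds at 3, so ◇¬r is true at 0.
    At 3: q → r is false, ◇¬r is true, so (q → r) → ◇¬r is true.
      At 3: ◇¬r requires ¬r at some successor in {0, 3, 5}.
        ¬r holds at 3, so ◇¬r is true at 3.
    At 5: q → r is true, ◇¬r is true, so (q → r) → ◇¬r is true.
      At 5: ◇¬r requires ¬r at some successor in {2, 4, 5}.
        ¬r holds at 2, so ◇¬r is true at 5.
So □((q → r) → ◇¬r) is true at 3.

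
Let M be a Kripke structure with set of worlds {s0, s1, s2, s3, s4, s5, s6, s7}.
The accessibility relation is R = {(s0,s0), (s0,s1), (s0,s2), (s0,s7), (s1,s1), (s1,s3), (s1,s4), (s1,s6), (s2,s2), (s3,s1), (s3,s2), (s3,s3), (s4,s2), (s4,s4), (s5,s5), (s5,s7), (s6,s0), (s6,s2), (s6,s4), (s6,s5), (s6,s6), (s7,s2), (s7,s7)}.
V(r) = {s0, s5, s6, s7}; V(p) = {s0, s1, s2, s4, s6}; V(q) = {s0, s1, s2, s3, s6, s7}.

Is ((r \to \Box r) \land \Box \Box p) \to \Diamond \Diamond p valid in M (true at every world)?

Yes

Recall that \Box ψ holds at a world iff ψ holds at every accessible world, and \Diamond ψ holds iff ψ holds at some accessible world.
Let φ = ((r \to \Box r) \land \Box \Box p) \to \Diamond \Diamond p. Evaluate φ at each world:
  s0 (successors {s0, s1, s2, s7}): φ is true.
  s1 (successors {s1, s3, s4, s6}): φ is true.
  s2 (successors {s2}): φ is true.
  s3 (successors {s1, s2, s3}): φ is true.
  s4 (successors {s2, s4}): φ is true.
  s5 (successors {s5, s7}): φ is true.
  s6 (successors {s0, s2, s4, s5, s6}): φ is true.
  s7 (successors {s2, s7}): φ is true.
For instance, at s5:
  At s5: (r \to \Box r) \land \Box \Box p is false, \Diamond \Diamond p is true, so ((r \to \Box r) \land \Box \Box p) \to \Diamond \Diamond p is true.
    At s5: r \to \Box r is true, \Box \Box p is false, so (r \to \Box r) \land \Box \Box p is false.
      At s5: r is true, \Box r is true, so r \to \Box r is true.
      At s5: \Box \Box p requires \Box p at every successor {s5, s7}.
        \Box p fails at s5, so \Box \Box p is false at s5.
    At s5: \Diamond \Diamond p requires \Diamond p at some successor in {s5, s7}.
      \Diamond p holds at s7, so \Diamond \Diamond p is true at s5.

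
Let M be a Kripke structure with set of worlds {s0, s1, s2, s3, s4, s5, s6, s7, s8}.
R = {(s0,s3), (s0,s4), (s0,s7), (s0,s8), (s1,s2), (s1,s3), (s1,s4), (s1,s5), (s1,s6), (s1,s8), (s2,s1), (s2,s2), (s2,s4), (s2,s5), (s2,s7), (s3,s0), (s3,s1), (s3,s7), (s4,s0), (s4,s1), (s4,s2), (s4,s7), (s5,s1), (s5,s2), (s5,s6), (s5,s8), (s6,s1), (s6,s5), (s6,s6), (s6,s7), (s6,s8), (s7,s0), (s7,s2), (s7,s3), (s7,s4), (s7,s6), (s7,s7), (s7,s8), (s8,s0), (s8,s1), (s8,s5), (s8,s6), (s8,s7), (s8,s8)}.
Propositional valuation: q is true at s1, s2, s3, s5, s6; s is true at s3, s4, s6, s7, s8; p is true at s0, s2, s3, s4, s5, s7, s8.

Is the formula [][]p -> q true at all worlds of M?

Let φ = [][]p -> q. Evaluate φ at each world:
  s0 (successors {s3, s4, s7, s8}): φ is true.
  s1 (successors {s2, s3, s4, s5, s6, s8}): φ is true.
  s2 (successors {s1, s2, s4, s5, s7}): φ is true.
  s3 (successors {s0, s1, s7}): φ is true.
  s4 (successors {s0, s1, s2, s7}): φ is true.
  s5 (successors {s1, s2, s6, s8}): φ is true.
  s6 (successors {s1, s5, s6, s7, s8}): φ is true.
  s7 (successors {s0, s2, s3, s4, s6, s7, s8}): φ is true.
  s8 (successors {s0, s1, s5, s6, s7, s8}): φ is true.
For instance, at s4:
  At s4: [][]p is false, q is false, so [][]p -> q is true.
    At s4: [][]p requires []p at every successor {s0, s1, s2, s7}.
      []p fails at s1, so [][]p is false at s4.

Yes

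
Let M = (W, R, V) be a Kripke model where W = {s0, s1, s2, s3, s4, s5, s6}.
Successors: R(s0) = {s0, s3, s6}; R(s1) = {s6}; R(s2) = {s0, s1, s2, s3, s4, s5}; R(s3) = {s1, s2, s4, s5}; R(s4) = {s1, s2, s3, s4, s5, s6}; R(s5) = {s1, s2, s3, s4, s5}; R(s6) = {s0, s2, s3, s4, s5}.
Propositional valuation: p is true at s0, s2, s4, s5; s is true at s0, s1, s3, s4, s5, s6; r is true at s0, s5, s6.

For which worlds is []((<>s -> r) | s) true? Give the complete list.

s0, s1

Let φ = []((<>s -> r) | s). Evaluate φ at each world:
  s0 (successors {s0, s3, s6}): φ is true.
  s1 (successors {s6}): φ is true.
  s2 (successors {s0, s1, s2, s3, s4, s5}): φ is false.
  s3 (successors {s1, s2, s4, s5}): φ is false.
  s4 (successors {s1, s2, s3, s4, s5, s6}): φ is false.
  s5 (successors {s1, s2, s3, s4, s5}): φ is false.
  s6 (successors {s0, s2, s3, s4, s5}): φ is false.
For instance, at s3:
  At s3: []((<>s -> r) | s) requires (<>s -> r) | s at every successor {s1, s2, s4, s5}.
    (<>s -> r) | s fails at s2, so []((<>s -> r) | s) is false at s3.
      At s2: <>s -> r is false, s is false, so (<>s -> r) | s is false.
Satisfying worlds: {s0, s1}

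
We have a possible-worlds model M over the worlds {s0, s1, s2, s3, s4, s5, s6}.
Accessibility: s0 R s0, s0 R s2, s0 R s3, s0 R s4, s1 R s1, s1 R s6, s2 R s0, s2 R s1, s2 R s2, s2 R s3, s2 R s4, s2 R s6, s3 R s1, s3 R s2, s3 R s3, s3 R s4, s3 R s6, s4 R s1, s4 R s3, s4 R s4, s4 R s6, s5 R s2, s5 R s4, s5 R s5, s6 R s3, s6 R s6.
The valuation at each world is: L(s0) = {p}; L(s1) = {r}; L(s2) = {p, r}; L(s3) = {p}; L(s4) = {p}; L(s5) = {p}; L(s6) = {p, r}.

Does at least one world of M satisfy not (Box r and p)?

Yes

Recall that Box ψ holds at a world iff ψ holds at every accessible world, and Dia ψ holds iff ψ holds at some accessible world.
Let φ = not (Box r and p). Evaluate φ at each world:
  s0 (successors {s0, s2, s3, s4}): φ is true.
  s1 (successors {s1, s6}): φ is true.
  s2 (successors {s0, s1, s2, s3, s4, s6}): φ is true.
  s3 (successors {s1, s2, s3, s4, s6}): φ is true.
  s4 (successors {s1, s3, s4, s6}): φ is true.
  s5 (successors {s2, s4, s5}): φ is true.
  s6 (successors {s3, s6}): φ is true.
Detail at s0 (witness):
  At s0: Box r and p is false, so not (Box r and p) is true.
    At s0: Box r is false, p is true, so Box r and p is false.
      At s0: Box r requires r at every successor {s0, s2, s3, s4}.
        r fails at s0, so Box r is false at s0.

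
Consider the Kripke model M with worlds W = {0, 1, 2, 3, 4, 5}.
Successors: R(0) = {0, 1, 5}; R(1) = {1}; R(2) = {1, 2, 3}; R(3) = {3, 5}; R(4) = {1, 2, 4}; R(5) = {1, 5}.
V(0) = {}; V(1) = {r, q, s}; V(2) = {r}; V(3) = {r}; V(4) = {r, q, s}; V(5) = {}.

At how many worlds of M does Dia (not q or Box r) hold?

6

Let φ = Dia (not q or Box r). Evaluate φ at each world:
  0 (successors {0, 1, 5}): φ is true.
  1 (successors {1}): φ is true.
  2 (successors {1, 2, 3}): φ is true.
  3 (successors {3, 5}): φ is true.
  4 (successors {1, 2, 4}): φ is true.
  5 (successors {1, 5}): φ is true.
For instance, at 5:
  At 5: Dia (not q or Box r) requires not q or Box r at some successor in {1, 5}.
    not q or Box r holds at 1, so Dia (not q or Box r) is true at 5.
      At 1: not q is false, Box r is true, so not q or Box r is true.
Satisfying worlds: {0, 1, 2, 3, 4, 5}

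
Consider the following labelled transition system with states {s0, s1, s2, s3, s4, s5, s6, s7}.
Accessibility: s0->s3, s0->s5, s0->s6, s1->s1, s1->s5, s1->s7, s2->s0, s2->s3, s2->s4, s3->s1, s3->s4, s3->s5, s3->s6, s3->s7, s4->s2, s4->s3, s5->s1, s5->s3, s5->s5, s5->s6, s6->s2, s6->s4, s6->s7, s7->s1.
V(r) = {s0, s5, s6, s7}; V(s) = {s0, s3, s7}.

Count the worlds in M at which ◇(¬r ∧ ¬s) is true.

7

Recall that ◇ψ holds at a world iff ψ holds at some accessible world.
Let φ = ◇(¬r ∧ ¬s). Evaluate φ at each world:
  s0 (successors {s3, s5, s6}): φ is false.
  s1 (successors {s1, s5, s7}): φ is true.
  s2 (successors {s0, s3, s4}): φ is true.
  s3 (successors {s1, s4, s5, s6, s7}): φ is true.
  s4 (successors {s2, s3}): φ is true.
  s5 (successors {s1, s3, s5, s6}): φ is true.
  s6 (successors {s2, s4, s7}): φ is true.
  s7 (successors {s1}): φ is true.
For instance, at s2:
  At s2: ◇(¬r ∧ ¬s) requires ¬r ∧ ¬s at some successor in {s0, s3, s4}.
    ¬r ∧ ¬s holds at s4, so ◇(¬r ∧ ¬s) is true at s2.
Satisfying worlds: {s1, s2, s3, s4, s5, s6, s7}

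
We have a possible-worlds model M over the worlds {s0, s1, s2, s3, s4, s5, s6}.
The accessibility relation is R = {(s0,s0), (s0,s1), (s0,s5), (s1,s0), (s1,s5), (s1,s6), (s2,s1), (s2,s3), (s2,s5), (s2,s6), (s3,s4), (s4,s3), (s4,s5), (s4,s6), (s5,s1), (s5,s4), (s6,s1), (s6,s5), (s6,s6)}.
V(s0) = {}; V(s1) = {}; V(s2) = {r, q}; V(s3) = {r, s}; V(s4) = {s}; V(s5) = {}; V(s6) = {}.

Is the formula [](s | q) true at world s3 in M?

Recall that []ψ holds at a world iff ψ holds at every accessible world, and <>ψ holds iff ψ holds at some accessible world.
At s3: [](s | q) requires s | q at every successor {s4}.
  At s4: s | q is true.
So [](s | q) is true at s3.

Yes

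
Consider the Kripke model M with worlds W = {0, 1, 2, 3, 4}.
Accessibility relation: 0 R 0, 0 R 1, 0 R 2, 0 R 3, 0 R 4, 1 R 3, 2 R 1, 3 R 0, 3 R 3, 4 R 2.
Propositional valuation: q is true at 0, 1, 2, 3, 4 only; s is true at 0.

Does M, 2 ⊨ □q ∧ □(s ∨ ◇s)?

At 2: □q is true, □(s ∨ ◇s) is false, so □q ∧ □(s ∨ ◇s) is false.
  At 2: □q requires q at every successor {1}.
    At 1: q is true.
  So □q is true at 2.
  At 2: □(s ∨ ◇s) requires s ∨ ◇s at every successor {1}.
    s ∨ ◇s fails at 1, so □(s ∨ ◇s) is false at 2.
      At 1: s is false, ◇s is false, so s ∨ ◇s is false.

No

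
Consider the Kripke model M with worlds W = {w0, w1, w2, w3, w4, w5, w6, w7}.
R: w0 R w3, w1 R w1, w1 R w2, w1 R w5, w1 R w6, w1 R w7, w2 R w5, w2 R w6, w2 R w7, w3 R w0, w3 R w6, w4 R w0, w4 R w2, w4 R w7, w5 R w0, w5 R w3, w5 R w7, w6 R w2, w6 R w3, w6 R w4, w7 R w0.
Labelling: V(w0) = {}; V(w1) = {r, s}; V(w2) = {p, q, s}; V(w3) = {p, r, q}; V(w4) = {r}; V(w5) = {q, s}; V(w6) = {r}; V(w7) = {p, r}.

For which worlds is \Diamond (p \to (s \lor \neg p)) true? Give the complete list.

Let φ = \Diamond (p \to (s \lor \neg p)). Evaluate φ at each world:
  w0 (successors {w3}): φ is false.
  w1 (successors {w1, w2, w5, w6, w7}): φ is true.
  w2 (successors {w5, w6, w7}): φ is true.
  w3 (successors {w0, w6}): φ is true.
  w4 (successors {w0, w2, w7}): φ is true.
  w5 (successors {w0, w3, w7}): φ is true.
  w6 (successors {w2, w3, w4}): φ is true.
  w7 (successors {w0}): φ is true.
For instance, at w1:
  At w1: \Diamond (p \to (s \lor \neg p)) requires p \to (s \lor \neg p) at some successor in {w1, w2, w5, w6, w7}.
    p \to (s \lor \neg p) holds at w1, so \Diamond (p \to (s \lor \neg p)) is true at w1.
Satisfying worlds: {w1, w2, w3, w4, w5, w6, w7}

w1, w2, w3, w4, w5, w6, w7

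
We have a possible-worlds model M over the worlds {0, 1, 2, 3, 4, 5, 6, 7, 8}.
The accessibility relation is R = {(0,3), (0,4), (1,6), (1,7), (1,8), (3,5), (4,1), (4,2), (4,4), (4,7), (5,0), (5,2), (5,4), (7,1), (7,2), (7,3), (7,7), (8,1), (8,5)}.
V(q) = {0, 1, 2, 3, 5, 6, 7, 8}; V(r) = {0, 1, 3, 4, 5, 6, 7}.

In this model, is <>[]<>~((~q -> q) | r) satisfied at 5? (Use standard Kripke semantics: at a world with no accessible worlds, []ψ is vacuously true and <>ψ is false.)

Yes

At 5: <>[]<>~((~q -> q) | r) requires []<>~((~q -> q) | r) at some successor in {0, 2, 4}.
  []<>~((~q -> q) | r) holds at 2, so <>[]<>~((~q -> q) | r) is true at 5.
    At 2: no accessible worlds, so []<>~((~q -> q) | r) holds vacuously.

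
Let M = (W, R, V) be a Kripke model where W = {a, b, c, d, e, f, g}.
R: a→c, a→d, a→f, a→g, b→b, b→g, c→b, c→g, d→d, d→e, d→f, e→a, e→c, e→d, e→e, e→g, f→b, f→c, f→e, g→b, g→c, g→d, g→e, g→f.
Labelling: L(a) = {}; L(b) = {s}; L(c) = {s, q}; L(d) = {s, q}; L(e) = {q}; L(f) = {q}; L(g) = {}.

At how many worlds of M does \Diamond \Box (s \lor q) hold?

Let φ = \Diamond \Box (s \lor q). Evaluate φ at each world:
  a (successors {c, d, f, g}): φ is true.
  b (successors {b, g}): φ is true.
  c (successors {b, g}): φ is true.
  d (successors {d, e, f}): φ is true.
  e (successors {a, c, d, e, g}): φ is true.
  f (successors {b, c, e}): φ is false.
  g (successors {b, c, d, e, f}): φ is true.
For instance, at d:
  At d: \Diamond \Box (s \lor q) requires \Box (s \lor q) at some successor in {d, e, f}.
    \Box (s \lor q) holds at d, so \Diamond \Box (s \lor q) is true at d.
      At d: \Box (s \lor q) requires s \lor q at every successor {d, e, f}.
        At d: s \lor q is true.
        At e: s \lor q is true.
        At f: s \lor q is true.
      So \Box (s \lor q) is true at d.
Satisfying worlds: {a, b, c, d, e, g}

6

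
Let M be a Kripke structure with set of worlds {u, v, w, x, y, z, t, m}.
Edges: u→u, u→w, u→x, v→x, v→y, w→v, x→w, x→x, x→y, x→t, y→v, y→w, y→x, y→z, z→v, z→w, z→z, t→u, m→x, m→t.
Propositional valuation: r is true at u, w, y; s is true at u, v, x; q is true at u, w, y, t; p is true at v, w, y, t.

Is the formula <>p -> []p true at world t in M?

Yes

At t: <>p is false, []p is false, so <>p -> []p is true.
  At t: <>p requires p at some successor in {u}.
    At u: p is false.
  So <>p is false at t.
  At t: []p requires p at every successor {u}.
    p fails at u, so []p is false at t.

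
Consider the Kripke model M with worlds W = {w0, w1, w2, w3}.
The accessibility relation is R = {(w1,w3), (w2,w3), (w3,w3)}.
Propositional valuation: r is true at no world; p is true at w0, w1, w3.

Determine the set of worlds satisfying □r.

w0

Let φ = □r. Evaluate φ at each world:
  w0 (successors ∅): φ is true.
  w1 (successors {w3}): φ is false.
  w2 (successors {w3}): φ is false.
  w3 (successors {w3}): φ is false.
For instance, at w3:
  At w3: □r requires r at every successor {w3}.
    r fails at w3, so □r is false at w3.
Satisfying worlds: {w0}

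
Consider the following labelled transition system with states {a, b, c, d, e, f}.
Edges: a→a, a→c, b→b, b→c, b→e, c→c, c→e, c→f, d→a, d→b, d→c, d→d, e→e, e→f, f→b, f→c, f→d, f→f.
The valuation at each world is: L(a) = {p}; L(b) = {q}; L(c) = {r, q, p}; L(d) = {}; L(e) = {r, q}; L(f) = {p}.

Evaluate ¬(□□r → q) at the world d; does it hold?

No

At d: □□r → q is true, so ¬(□□r → q) is false.
  At d: □□r is false, q is false, so □□r → q is true.
    At d: □□r requires □r at every successor {a, b, c, d}.
      □r fails at a, so □□r is false at d.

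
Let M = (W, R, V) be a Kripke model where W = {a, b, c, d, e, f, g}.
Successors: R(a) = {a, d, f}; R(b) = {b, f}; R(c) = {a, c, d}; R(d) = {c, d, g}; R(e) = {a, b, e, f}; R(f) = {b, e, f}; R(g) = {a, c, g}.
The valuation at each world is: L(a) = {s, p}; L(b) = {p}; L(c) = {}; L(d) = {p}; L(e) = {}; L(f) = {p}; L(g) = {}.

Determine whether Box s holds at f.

At f: Box s requires s at every successor {b, e, f}.
  s fails at b, so Box s is false at f.

No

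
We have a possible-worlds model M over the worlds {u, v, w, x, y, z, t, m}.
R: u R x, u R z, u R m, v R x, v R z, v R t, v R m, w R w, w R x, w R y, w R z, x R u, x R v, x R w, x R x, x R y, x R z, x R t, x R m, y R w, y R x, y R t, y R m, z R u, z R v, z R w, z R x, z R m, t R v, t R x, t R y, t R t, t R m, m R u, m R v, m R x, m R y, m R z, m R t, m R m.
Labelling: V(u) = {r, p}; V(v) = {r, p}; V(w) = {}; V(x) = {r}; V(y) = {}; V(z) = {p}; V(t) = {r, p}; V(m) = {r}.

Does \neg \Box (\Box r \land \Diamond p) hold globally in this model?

Yes

Let φ = \neg \Box (\Box r \land \Diamond p). Evaluate φ at each world:
  u (successors {x, z, m}): φ is true.
  v (successors {x, z, t, m}): φ is true.
  w (successors {w, x, y, z}): φ is true.
  x (successors {u, v, w, x, y, z, t, m}): φ is true.
  y (successors {w, x, t, m}): φ is true.
  z (successors {u, v, w, x, m}): φ is true.
  t (successors {v, x, y, t, m}): φ is true.
  m (successors {u, v, x, y, z, t, m}): φ is true.
For instance, at y:
  At y: \Box (\Box r \land \Diamond p) is false, so \neg \Box (\Box r \land \Diamond p) is true.
    At y: \Box (\Box r \land \Diamond p) requires \Box r \land \Diamond p at every successor {w, x, t, m}.
      \Box r \land \Diamond p fails at w, so \Box (\Box r \land \Diamond p) is false at y.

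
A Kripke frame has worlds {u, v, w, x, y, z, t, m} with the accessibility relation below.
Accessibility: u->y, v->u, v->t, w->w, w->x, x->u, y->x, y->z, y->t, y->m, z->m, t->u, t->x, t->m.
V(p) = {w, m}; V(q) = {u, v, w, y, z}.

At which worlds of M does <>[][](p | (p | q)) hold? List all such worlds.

Let φ = <>[][](p | (p | q)). Evaluate φ at each world:
  u (successors {y}): φ is false.
  v (successors {u, t}): φ is true.
  w (successors {w, x}): φ is true.
  x (successors {u}): φ is false.
  y (successors {x, z, t, m}): φ is true.
  z (successors {m}): φ is true.
  t (successors {u, x, m}): φ is true.
  m (successors ∅): φ is false.
For instance, at u:
  At u: <>[][](p | (p | q)) requires [][](p | (p | q)) at some successor in {y}.
    At y: [][](p | (p | q)) is false.
  So <>[][](p | (p | q)) is false at u.
Satisfying worlds: {v, w, y, z, t}

v, w, y, z, t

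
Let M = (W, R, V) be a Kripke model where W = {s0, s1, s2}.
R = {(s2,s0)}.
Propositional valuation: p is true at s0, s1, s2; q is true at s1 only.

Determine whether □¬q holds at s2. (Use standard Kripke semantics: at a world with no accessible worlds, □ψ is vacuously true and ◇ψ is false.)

At s2: □¬q requires ¬q at every successor {s0}.
  At s0: ¬q is true.
So □¬q is true at s2.

Yes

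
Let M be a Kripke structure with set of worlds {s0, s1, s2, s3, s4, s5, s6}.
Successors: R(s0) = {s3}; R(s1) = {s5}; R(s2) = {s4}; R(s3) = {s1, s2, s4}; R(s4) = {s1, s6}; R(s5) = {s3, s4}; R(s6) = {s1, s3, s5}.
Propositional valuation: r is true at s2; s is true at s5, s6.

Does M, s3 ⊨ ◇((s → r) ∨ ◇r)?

Recall that ◇ψ holds at a world iff ψ holds at some accessible world.
At s3: ◇((s → r) ∨ ◇r) requires (s → r) ∨ ◇r at some successor in {s1, s2, s4}.
  (s → r) ∨ ◇r holds at s1, so ◇((s → r) ∨ ◇r) is true at s3.
    At s1: s → r is true, ◇r is false, so (s → r) ∨ ◇r is true.
      At s1: ◇r requires r at some successor in {s5}.
        At s5: r is false.
      So ◇r is false at s1.

Yes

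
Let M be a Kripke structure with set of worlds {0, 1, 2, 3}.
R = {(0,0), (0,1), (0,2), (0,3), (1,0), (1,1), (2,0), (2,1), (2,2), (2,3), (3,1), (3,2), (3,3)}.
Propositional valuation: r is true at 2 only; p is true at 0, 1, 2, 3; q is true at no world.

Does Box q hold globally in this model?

No

Let φ = Box q. Evaluate φ at each world:
  0 (successors {0, 1, 2, 3}): φ is false.
  1 (successors {0, 1}): φ is false.
  2 (successors {0, 1, 2, 3}): φ is false.
  3 (successors {1, 2, 3}): φ is false.
Detail at 0 (counterexample):
  At 0: Box q requires q at every successor {0, 1, 2, 3}.
    q fails at 0, so Box q is false at 0.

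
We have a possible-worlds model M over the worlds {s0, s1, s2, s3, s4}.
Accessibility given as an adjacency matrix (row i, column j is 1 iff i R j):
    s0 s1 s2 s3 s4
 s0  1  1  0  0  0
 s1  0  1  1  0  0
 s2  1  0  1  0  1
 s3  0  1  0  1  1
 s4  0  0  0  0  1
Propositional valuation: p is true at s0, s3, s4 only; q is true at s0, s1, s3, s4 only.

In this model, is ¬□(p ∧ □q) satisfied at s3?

Yes

At s3: □(p ∧ □q) is false, so ¬□(p ∧ □q) is true.
  At s3: □(p ∧ □q) requires p ∧ □q at every successor {s1, s3, s4}.
    p ∧ □q fails at s1, so □(p ∧ □q) is false at s3.
      At s1: p is false, □q is false, so p ∧ □q is false.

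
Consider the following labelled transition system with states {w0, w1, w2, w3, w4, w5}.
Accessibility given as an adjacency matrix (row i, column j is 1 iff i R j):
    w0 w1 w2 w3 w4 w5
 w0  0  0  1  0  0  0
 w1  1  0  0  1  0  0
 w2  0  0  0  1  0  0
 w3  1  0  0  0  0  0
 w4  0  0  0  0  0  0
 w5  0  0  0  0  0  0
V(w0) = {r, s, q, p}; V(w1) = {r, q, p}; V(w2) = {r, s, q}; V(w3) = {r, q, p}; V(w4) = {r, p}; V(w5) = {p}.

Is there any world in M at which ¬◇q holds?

Recall that ◇ψ holds at a world iff ψ holds at some accessible world.
Let φ = ¬◇q. Evaluate φ at each world:
  w0 (successors {w2}): φ is false.
  w1 (successors {w0, w3}): φ is false.
  w2 (successors {w3}): φ is false.
  w3 (successors {w0}): φ is false.
  w4 (successors ∅): φ is true.
  w5 (successors ∅): φ is true.
Detail at w4 (witness):
  At w4: ◇q is false, so ¬◇q is true.
    At w4: no accessible worlds, so ◇q is false.

Yes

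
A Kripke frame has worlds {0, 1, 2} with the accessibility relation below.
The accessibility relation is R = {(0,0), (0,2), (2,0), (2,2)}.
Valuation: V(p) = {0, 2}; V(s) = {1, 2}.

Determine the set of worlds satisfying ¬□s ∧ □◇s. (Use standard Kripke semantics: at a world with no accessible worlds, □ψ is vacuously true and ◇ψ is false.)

Recall that □ψ holds at a world iff ψ holds at every accessible world, and ◇ψ holds iff ψ holds at some accessible world.
Let φ = ¬□s ∧ □◇s. Evaluate φ at each world:
  0 (successors {0, 2}): φ is true.
  1 (successors ∅): φ is false.
  2 (successors {0, 2}): φ is true.
For instance, at 2:
  At 2: ¬□s is true, □◇s is true, so ¬□s ∧ □◇s is true.
    At 2: □s is false, so ¬□s is true.
      At 2: □s requires s at every successor {0, 2}.
        s fails at 0, so □s is false at 2.
    At 2: □◇s requires ◇s at every successor {0, 2}.
      At 0: ◇s is true.
      At 2: ◇s is true.
    So □◇s is true at 2.
Satisfying worlds: {0, 2}

0, 2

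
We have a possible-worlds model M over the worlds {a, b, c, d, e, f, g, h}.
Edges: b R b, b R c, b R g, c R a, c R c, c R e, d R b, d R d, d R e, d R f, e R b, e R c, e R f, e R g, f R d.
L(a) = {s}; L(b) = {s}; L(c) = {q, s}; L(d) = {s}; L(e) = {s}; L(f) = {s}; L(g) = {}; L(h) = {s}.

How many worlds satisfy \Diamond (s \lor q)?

5

Let φ = \Diamond (s \lor q). Evaluate φ at each world:
  a (successors ∅): φ is false.
  b (successors {b, c, g}): φ is true.
  c (successors {a, c, e}): φ is true.
  d (successors {b, d, e, f}): φ is true.
  e (successors {b, c, f, g}): φ is true.
  f (successors {d}): φ is true.
  g (successors ∅): φ is false.
  h (successors ∅): φ is false.
For instance, at d:
  At d: \Diamond (s \lor q) requires s \lor q at some successor in {b, d, e, f}.
    s \lor q holds at b, so \Diamond (s \lor q) is true at d.
Satisfying worlds: {b, c, d, e, f}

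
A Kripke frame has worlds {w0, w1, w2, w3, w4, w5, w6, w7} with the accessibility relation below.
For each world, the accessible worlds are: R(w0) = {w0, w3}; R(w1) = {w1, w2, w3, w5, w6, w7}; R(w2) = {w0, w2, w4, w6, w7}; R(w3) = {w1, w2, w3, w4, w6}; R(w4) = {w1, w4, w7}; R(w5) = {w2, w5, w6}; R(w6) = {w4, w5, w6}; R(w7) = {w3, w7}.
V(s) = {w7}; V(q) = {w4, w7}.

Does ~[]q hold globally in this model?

Yes

Recall that []ψ holds at a world iff ψ holds at every accessible world, and <>ψ holds iff ψ holds at some accessible world.
Let φ = ~[]q. Evaluate φ at each world:
  w0 (successors {w0, w3}): φ is true.
  w1 (successors {w1, w2, w3, w5, w6, w7}): φ is true.
  w2 (successors {w0, w2, w4, w6, w7}): φ is true.
  w3 (successors {w1, w2, w3, w4, w6}): φ is true.
  w4 (successors {w1, w4, w7}): φ is true.
  w5 (successors {w2, w5, w6}): φ is true.
  w6 (successors {w4, w5, w6}): φ is true.
  w7 (successors {w3, w7}): φ is true.
For instance, at w5:
  At w5: []q is false, so ~[]q is true.
    At w5: []q requires q at every successor {w2, w5, w6}.
      q fails at w2, so []q is false at w5.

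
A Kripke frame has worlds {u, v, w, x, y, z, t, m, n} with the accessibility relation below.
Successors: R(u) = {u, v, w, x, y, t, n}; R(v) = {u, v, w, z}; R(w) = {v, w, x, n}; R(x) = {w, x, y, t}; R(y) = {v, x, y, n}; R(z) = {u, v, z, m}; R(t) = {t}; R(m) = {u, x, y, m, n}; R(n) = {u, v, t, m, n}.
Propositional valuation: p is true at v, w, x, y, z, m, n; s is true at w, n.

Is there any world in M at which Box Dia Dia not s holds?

Recall that Box ψ holds at a world iff ψ holds at every accessible world, and Dia ψ holds iff ψ holds at some accessible world.
Let φ = Box Dia Dia not s. Evaluate φ at each world:
  u (successors {u, v, w, x, y, t, n}): φ is true.
  v (successors {u, v, w, z}): φ is true.
  w (successors {v, w, x, n}): φ is true.
  x (successors {w, x, y, t}): φ is true.
  y (successors {v, x, y, n}): φ is true.
  z (successors {u, v, z, m}): φ is true.
  t (successors {t}): φ is true.
  m (successors {u, x, y, m, n}): φ is true.
  n (successors {u, v, t, m, n}): φ is true.
Detail at u (witness):
  At u: Box Dia Dia not s requires Dia Dia not s at every successor {u, v, w, x, y, t, n}.
    At u: Dia Dia not s is true.
    At v: Dia Dia not s is true.
    At w: Dia Dia not s is true.
    At x: Dia Dia not s is true.
    At y: Dia Dia not s is true.
    At t: Dia Dia not s is true.
    At n: Dia Dia not s is true.
  So Box Dia Dia not s is true at u.

Yes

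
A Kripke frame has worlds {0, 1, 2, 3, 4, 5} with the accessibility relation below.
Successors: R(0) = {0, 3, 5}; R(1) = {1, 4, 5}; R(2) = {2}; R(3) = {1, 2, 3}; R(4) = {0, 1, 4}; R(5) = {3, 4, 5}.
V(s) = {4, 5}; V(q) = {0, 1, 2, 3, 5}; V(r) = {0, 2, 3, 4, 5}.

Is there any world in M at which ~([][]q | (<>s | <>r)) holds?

Recall that []ψ holds at a world iff ψ holds at every accessible world, and <>ψ holds iff ψ holds at some accessible world.
Let φ = ~([][]q | (<>s | <>r)). Evaluate φ at each world:
  0 (successors {0, 3, 5}): φ is false.
  1 (successors {1, 4, 5}): φ is false.
  2 (successors {2}): φ is false.
  3 (successors {1, 2, 3}): φ is false.
  4 (successors {0, 1, 4}): φ is false.
  5 (successors {3, 4, 5}): φ is false.
For instance, at 1:
  At 1: [][]q | (<>s | <>r) is true, so ~([][]q | (<>s | <>r)) is false.
    At 1: [][]q is false, <>s | <>r is true, so [][]q | (<>s | <>r) is true.
      At 1: [][]q requires []q at every successor {1, 4, 5}.
        []q fails at 1, so [][]q is false at 1.
      At 1: <>s is true, <>r is true, so <>s | <>r is true.

No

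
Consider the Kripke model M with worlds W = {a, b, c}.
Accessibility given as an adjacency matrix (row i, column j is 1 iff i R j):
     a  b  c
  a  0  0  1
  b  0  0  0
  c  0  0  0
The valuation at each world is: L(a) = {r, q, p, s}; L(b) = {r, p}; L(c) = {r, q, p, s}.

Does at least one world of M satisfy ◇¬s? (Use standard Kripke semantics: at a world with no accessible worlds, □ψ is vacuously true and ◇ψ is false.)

No

Let φ = ◇¬s. Evaluate φ at each world:
  a (successors {c}): φ is false.
  b (successors ∅): φ is false.
  c (successors ∅): φ is false.
For instance, at a:
  At a: ◇¬s requires ¬s at some successor in {c}.
    At c: ¬s is false.
  So ◇¬s is false at a.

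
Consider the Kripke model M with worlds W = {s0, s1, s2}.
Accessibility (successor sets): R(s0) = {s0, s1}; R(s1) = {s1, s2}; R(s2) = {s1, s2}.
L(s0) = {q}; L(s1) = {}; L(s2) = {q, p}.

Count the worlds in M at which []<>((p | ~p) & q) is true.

3

Let φ = []<>((p | ~p) & q). Evaluate φ at each world:
  s0 (successors {s0, s1}): φ is true.
  s1 (successors {s1, s2}): φ is true.
  s2 (successors {s1, s2}): φ is true.
For instance, at s0:
  At s0: []<>((p | ~p) & q) requires <>((p | ~p) & q) at every successor {s0, s1}.
      At s0: <>((p | ~p) & q) requires (p | ~p) & q at some successor in {s0, s1}.
        (p | ~p) & q holds at s0, so <>((p | ~p) & q) is true at s0.
      At s1: <>((p | ~p) & q) requires (p | ~p) & q at some successor in {s1, s2}.
        (p | ~p) & q holds at s2, so <>((p | ~p) & q) is true at s1.
  So []<>((p | ~p) & q) is true at s0.
Satisfying worlds: {s0, s1, s2}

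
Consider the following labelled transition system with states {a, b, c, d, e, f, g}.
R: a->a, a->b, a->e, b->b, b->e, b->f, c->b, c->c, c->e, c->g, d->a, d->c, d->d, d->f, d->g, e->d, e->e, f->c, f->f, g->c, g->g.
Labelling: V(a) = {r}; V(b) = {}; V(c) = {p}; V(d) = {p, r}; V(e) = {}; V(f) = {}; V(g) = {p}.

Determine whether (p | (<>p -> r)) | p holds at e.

Recall that <>ψ holds at a world iff ψ holds at some accessible world.
At e: p | (<>p -> r) is false, p is false, so (p | (<>p -> r)) | p is false.
  At e: p is false, <>p -> r is false, so p | (<>p -> r) is false.
    At e: <>p is true, r is false, so <>p -> r is false.
      At e: <>p requires p at some successor in {d, e}.
        p holds at d, so <>p is true at e.

No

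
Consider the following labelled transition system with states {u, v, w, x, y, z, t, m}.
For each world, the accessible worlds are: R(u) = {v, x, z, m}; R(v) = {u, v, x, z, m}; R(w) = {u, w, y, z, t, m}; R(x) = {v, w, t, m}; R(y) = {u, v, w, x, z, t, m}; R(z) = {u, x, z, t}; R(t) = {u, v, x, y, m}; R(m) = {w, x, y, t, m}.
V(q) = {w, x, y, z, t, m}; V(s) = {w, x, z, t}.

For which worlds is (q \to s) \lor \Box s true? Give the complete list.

Recall that \Box ψ holds at a world iff ψ holds at every accessible world, and \Diamond ψ holds iff ψ holds at some accessible world.
Let φ = (q \to s) \lor \Box s. Evaluate φ at each world:
  u (successors {v, x, z, m}): φ is true.
  v (successors {u, v, x, z, m}): φ is true.
  w (successors {u, w, y, z, t, m}): φ is true.
  x (successors {v, w, t, m}): φ is true.
  y (successors {u, v, w, x, z, t, m}): φ is false.
  z (successors {u, x, z, t}): φ is true.
  t (successors {u, v, x, y, m}): φ is true.
  m (successors {w, x, y, t, m}): φ is false.
For instance, at y:
  At y: q \to s is false, \Box s is false, so (q \to s) \lor \Box s is false.
    At y: \Box s requires s at every successor {u, v, w, x, z, t, m}.
      s fails at u, so \Box s is false at y.
Satisfying worlds: {u, v, w, x, z, t}

u, v, w, x, z, t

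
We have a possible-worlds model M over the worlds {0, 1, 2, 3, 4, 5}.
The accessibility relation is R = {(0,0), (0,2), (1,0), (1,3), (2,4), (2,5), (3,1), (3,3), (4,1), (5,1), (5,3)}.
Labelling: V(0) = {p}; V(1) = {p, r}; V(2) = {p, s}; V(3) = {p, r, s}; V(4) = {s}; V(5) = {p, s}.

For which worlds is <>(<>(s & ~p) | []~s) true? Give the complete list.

Let φ = <>(<>(s & ~p) | []~s). Evaluate φ at each world:
  0 (successors {0, 2}): φ is true.
  1 (successors {0, 3}): φ is false.
  2 (successors {4, 5}): φ is true.
  3 (successors {1, 3}): φ is false.
  4 (successors {1}): φ is false.
  5 (successors {1, 3}): φ is false.
For instance, at 1:
  At 1: <>(<>(s & ~p) | []~s) requires <>(s & ~p) | []~s at some successor in {0, 3}.
    At 0: <>(s & ~p) | []~s is false.
    At 3: <>(s & ~p) | []~s is false.
  So <>(<>(s & ~p) | []~s) is false at 1.
Satisfying worlds: {0, 2}

0, 2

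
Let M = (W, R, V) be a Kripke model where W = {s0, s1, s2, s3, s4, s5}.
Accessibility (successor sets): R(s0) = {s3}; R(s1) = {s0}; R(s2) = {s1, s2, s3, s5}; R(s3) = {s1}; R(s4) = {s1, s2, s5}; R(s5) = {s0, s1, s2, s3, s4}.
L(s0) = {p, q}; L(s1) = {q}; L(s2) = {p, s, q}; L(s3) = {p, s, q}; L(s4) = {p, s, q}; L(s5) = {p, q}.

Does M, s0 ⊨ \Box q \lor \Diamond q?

Recall that \Box ψ holds at a world iff ψ holds at every accessible world, and \Diamond ψ holds iff ψ holds at some accessible world.
At s0: \Box q is true, \Diamond q is true, so \Box q \lor \Diamond q is true.
  At s0: \Box q requires q at every successor {s3}.
    At s3: q is true.
  So \Box q is true at s0.
  At s0: \Diamond q requires q at some successor in {s3}.
    q holds at s3, so \Diamond q is true at s0.

Yes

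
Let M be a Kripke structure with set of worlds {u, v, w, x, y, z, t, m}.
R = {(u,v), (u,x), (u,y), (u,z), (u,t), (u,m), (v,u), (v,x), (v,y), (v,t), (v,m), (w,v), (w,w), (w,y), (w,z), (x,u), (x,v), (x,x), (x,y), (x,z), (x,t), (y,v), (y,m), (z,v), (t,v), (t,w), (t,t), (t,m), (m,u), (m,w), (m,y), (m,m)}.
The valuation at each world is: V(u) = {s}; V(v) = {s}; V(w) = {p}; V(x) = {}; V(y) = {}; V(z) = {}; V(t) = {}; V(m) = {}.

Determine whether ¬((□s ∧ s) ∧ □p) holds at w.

At w: (□s ∧ s) ∧ □p is false, so ¬((□s ∧ s) ∧ □p) is true.
  At w: □s ∧ s is false, □p is false, so (□s ∧ s) ∧ □p is false.
    At w: □s is false, s is false, so □s ∧ s is false.
      At w: □s requires s at every successor {v, w, y, z}.
        s fails at w, so □s is false at w.
    At w: □p requires p at every successor {v, w, y, z}.
      p fails at v, so □p is false at w.

Yes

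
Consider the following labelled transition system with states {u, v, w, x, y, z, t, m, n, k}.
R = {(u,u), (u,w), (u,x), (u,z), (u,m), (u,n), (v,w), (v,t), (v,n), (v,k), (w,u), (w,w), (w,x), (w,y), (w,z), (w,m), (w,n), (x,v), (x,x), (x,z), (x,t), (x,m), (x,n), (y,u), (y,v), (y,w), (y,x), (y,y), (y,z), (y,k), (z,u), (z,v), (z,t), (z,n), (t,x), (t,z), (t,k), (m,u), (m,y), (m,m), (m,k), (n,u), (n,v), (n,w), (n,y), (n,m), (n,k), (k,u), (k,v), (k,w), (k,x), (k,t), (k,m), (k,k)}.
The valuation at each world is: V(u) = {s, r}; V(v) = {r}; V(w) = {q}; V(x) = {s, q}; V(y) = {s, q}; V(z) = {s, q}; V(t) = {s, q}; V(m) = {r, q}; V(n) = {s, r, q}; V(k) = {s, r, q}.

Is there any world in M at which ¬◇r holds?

No

Recall that ◇ψ holds at a world iff ψ holds at some accessible world.
Let φ = ¬◇r. Evaluate φ at each world:
  u (successors {u, w, x, z, m, n}): φ is false.
  v (successors {w, t, n, k}): φ is false.
  w (successors {u, w, x, y, z, m, n}): φ is false.
  x (successors {v, x, z, t, m, n}): φ is false.
  y (successors {u, v, w, x, y, z, k}): φ is false.
  z (successors {u, v, t, n}): φ is false.
  t (successors {x, z, k}): φ is false.
  m (successors {u, y, m, k}): φ is false.
  n (successors {u, v, w, y, m, k}): φ is false.
  k (successors {u, v, w, x, t, m, k}): φ is false.
For instance, at x:
  At x: ◇r is true, so ¬◇r is false.
    At x: ◇r requires r at some successor in {v, x, z, t, m, n}.
      r holds at v, so ◇r is true at x.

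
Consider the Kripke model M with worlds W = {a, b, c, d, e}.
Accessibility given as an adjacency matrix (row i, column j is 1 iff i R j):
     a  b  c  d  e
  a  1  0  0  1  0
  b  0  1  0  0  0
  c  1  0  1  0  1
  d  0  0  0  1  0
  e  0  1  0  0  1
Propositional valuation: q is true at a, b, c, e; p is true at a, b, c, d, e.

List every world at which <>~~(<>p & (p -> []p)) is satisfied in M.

a, b, c, d, e

Let φ = <>~~(<>p & (p -> []p)). Evaluate φ at each world:
  a (successors {a, d}): φ is true.
  b (successors {b}): φ is true.
  c (successors {a, c, e}): φ is true.
  d (successors {d}): φ is true.
  e (successors {b, e}): φ is true.
For instance, at d:
  At d: <>~~(<>p & (p -> []p)) requires ~~(<>p & (p -> []p)) at some successor in {d}.
    ~~(<>p & (p -> []p)) holds at d, so <>~~(<>p & (p -> []p)) is true at d.
      At d: ~(<>p & (p -> []p)) is false, so ~~(<>p & (p -> []p)) is true.
Satisfying worlds: {a, b, c, d, e}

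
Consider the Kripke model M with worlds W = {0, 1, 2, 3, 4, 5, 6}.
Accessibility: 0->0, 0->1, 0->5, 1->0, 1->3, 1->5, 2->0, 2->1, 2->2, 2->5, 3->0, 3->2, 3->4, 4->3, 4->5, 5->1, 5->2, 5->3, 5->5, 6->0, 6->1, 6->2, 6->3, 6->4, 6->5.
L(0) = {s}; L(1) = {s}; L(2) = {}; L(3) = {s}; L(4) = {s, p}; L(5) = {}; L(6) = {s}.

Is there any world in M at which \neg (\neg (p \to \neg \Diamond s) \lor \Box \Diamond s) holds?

No

Recall that \Box ψ holds at a world iff ψ holds at every accessible world, and \Diamond ψ holds iff ψ holds at some accessible world.
Let φ = \neg (\neg (p \to \neg \Diamond s) \lor \Box \Diamond s). Evaluate φ at each world:
  0 (successors {0, 1, 5}): φ is false.
  1 (successors {0, 3, 5}): φ is false.
  2 (successors {0, 1, 2, 5}): φ is false.
  3 (successors {0, 2, 4}): φ is false.
  4 (successors {3, 5}): φ is false.
  5 (successors {1, 2, 3, 5}): φ is false.
  6 (successors {0, 1, 2, 3, 4, 5}): φ is false.
For instance, at 1:
  At 1: \neg (p \to \neg \Diamond s) \lor \Box \Diamond s is true, so \neg (\neg (p \to \neg \Diamond s) \lor \Box \Diamond s) is false.
    At 1: \neg (p \to \neg \Diamond s) is false, \Box \Diamond s is true, so \neg (p \to \neg \Diamond s) \lor \Box \Diamond s is true.
      At 1: p \to \neg \Diamond s is true, so \neg (p \to \neg \Diamond s) is false.
      At 1: \Box \Diamond s requires \Diamond s at every successor {0, 3, 5}.
        At 0: \Diamond s is true.
        At 3: \Diamond s is true.
        At 5: \Diamond s is true.
      So \Box \Diamond s is true at 1.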